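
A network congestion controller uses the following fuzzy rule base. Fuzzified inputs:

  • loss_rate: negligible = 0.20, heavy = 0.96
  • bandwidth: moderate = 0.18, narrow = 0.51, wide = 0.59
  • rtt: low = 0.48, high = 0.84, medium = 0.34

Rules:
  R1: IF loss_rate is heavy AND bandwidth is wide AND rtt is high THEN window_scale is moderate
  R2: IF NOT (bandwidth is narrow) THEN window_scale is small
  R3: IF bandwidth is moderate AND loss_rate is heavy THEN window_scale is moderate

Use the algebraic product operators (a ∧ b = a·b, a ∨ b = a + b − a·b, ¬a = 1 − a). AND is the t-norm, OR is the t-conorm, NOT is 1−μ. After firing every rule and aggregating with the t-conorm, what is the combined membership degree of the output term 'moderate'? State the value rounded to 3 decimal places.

R1: heavy=0.96, wide=0.59, high=0.84; AND[a·b] → w = 0.4758
R2: ¬narrow=1−0.51=0.49 → w = 0.4900
R3: moderate=0.18, heavy=0.96; AND[a·b] → w = 0.1728
Rules with consequent 'moderate': {R1, R3} → strengths 0.4758, 0.1728
Aggregate via t-conorm [a + b − a·b]: 0.5664

0.566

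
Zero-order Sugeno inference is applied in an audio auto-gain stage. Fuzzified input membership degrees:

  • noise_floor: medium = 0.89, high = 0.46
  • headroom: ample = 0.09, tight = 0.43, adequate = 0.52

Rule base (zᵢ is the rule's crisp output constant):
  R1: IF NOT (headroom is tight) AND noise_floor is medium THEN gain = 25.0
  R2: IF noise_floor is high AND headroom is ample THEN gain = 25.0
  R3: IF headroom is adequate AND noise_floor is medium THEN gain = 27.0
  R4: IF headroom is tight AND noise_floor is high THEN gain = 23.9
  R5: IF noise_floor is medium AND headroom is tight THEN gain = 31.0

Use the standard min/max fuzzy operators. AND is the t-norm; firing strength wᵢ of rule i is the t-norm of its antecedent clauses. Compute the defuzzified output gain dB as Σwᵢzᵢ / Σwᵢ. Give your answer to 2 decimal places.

R1 (z=25.0): ¬tight=1−0.43=0.57, medium=0.89; AND[min(a, b)] → w = 0.57
R2 (z=25.0): high=0.46, ample=0.09; AND[min(a, b)] → w = 0.09
R3 (z=27.0): adequate=0.52, medium=0.89; AND[min(a, b)] → w = 0.52
R4 (z=23.9): tight=0.43, high=0.46; AND[min(a, b)] → w = 0.43
R5 (z=31.0): medium=0.89, tight=0.43; AND[min(a, b)] → w = 0.43
Weighted average = (0.57·25.0 + 0.09·25.0 + 0.52·27.0 + 0.43·23.9 + 0.43·31.0) / (0.57 + 0.09 + 0.52 + 0.43 + 0.43)
  = 54.1470 / 2.0400 = 26.54

26.54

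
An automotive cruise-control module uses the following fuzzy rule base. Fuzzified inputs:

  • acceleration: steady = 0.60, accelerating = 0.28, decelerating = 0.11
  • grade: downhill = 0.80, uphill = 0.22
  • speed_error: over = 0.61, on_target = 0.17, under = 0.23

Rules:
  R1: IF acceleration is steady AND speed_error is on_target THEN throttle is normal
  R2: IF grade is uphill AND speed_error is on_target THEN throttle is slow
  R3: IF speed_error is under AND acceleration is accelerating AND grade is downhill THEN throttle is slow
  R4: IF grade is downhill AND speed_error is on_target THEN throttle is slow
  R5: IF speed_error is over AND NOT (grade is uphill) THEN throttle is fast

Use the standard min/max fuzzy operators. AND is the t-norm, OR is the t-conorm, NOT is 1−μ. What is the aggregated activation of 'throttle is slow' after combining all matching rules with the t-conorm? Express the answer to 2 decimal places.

0.23

R1: steady=0.60, on_target=0.17; AND[min(a, b)] → w = 0.17
R2: uphill=0.22, on_target=0.17; AND[min(a, b)] → w = 0.17
R3: under=0.23, accelerating=0.28, downhill=0.80; AND[min(a, b)] → w = 0.23
R4: downhill=0.80, on_target=0.17; AND[min(a, b)] → w = 0.17
R5: over=0.61, ¬uphill=1−0.22=0.78; AND[min(a, b)] → w = 0.61
Rules with consequent 'slow': {R2, R3, R4} → strengths 0.17, 0.23, 0.17
Aggregate via t-conorm [max(a, b)]: 0.23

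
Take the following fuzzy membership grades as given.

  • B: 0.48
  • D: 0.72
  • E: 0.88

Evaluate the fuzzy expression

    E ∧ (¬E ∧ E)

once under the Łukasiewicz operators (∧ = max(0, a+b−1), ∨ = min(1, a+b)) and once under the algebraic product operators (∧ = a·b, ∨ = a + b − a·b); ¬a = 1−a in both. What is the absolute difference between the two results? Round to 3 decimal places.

0.093

Under Łukasiewicz:
  ¬E = 1 − 0.88 = 0.12
  ¬E ∧ E = max(0, a+b−1) on (0.12, 0.88) = 0.00
  E ∧ (¬E ∧ E) = max(0, a+b−1) on (0.88, 0.00) = 0.00
  → value = 0.0000
Under algebraic product:
  ¬E = 1 − 0.8800 = 0.1200
  ¬E ∧ E = a·b on (0.1200, 0.8800) = 0.1056
  E ∧ (¬E ∧ E) = a·b on (0.8800, 0.1056) = 0.0929
  → value = 0.0929
|0.0000 − 0.0929| = 0.093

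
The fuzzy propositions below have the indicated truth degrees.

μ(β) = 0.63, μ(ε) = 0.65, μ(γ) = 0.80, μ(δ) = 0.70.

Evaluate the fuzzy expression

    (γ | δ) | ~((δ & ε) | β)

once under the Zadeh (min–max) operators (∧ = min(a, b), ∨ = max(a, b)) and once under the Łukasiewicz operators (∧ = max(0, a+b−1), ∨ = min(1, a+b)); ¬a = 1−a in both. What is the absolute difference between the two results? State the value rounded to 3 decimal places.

Under Zadeh (min–max):
  γ | δ = max(a, b) on (0.80, 0.70) = 0.80
  δ & ε = min(a, b) on (0.70, 0.65) = 0.65
  (δ & ε) | β = max(a, b) on (0.65, 0.63) = 0.65
  ~((δ & ε) | β) = 1 − 0.65 = 0.35
  (γ | δ) | ~((δ & ε) | β) = max(a, b) on (0.80, 0.35) = 0.80
  → value = 0.8000
Under Łukasiewicz:
  γ | δ = min(1, a+b) on (0.80, 0.70) = 1.00
  δ & ε = max(0, a+b−1) on (0.70, 0.65) = 0.35
  (δ & ε) | β = min(1, a+b) on (0.35, 0.63) = 0.98
  ~((δ & ε) | β) = 1 − 0.98 = 0.02
  (γ | δ) | ~((δ & ε) | β) = min(1, a+b) on (1.00, 0.02) = 1.00
  → value = 1.0000
|0.8000 − 1.0000| = 0.200

0.200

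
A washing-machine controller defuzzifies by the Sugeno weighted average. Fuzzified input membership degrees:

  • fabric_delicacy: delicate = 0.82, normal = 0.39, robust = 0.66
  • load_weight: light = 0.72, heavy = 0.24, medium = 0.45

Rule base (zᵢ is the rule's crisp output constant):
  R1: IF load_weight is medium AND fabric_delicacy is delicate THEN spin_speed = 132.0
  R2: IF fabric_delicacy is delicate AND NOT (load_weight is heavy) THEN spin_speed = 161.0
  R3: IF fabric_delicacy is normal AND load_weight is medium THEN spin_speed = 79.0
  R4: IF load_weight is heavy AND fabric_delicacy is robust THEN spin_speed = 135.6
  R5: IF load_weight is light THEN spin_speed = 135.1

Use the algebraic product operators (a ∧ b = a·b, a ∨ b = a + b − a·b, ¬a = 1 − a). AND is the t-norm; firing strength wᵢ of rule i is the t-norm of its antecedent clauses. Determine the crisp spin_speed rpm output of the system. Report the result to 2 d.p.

R1 (z=132.0): medium=0.45, delicate=0.82; AND[a·b] → w = 0.3690
R2 (z=161.0): delicate=0.82, ¬heavy=1−0.24=0.76; AND[a·b] → w = 0.6232
R3 (z=79.0): normal=0.39, medium=0.45; AND[a·b] → w = 0.1755
R4 (z=135.6): heavy=0.24, robust=0.66; AND[a·b] → w = 0.1584
R5 (z=135.1): light=0.72 → w = 0.7200
Weighted average = (0.3690·132.0 + 0.6232·161.0 + 0.1755·79.0 + 0.1584·135.6 + 0.7200·135.1) / (0.3690 + 0.6232 + 0.1755 + 0.1584 + 0.7200)
  = 281.6587 / 2.0461 = 137.66

137.66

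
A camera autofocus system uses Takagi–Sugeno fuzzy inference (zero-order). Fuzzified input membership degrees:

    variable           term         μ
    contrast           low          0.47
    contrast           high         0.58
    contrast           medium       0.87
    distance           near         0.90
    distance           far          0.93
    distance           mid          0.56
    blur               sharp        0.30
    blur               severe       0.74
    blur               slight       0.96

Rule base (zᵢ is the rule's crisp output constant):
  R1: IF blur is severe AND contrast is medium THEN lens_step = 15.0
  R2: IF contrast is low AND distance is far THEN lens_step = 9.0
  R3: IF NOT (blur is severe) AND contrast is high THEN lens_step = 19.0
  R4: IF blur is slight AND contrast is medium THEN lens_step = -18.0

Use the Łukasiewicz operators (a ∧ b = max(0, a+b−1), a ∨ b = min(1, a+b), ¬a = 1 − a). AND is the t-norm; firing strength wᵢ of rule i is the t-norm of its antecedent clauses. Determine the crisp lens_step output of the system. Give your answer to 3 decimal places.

-1.190

R1 (z=15.0): severe=0.74, medium=0.87; AND[max(0, a+b−1)] → w = 0.61
R2 (z=9.0): low=0.47, far=0.93; AND[max(0, a+b−1)] → w = 0.40
R3 (z=19.0): ¬severe=1−0.74=0.26, high=0.58; AND[max(0, a+b−1)] → w = 0.00
R4 (z=-18.0): slight=0.96, medium=0.87; AND[max(0, a+b−1)] → w = 0.83
Weighted average = (0.61·15.0 + 0.40·9.0 + 0.00·19.0 + 0.83·-18.0) / (0.61 + 0.40 + 0.00 + 0.83)
  = -2.1900 / 1.8400 = -1.190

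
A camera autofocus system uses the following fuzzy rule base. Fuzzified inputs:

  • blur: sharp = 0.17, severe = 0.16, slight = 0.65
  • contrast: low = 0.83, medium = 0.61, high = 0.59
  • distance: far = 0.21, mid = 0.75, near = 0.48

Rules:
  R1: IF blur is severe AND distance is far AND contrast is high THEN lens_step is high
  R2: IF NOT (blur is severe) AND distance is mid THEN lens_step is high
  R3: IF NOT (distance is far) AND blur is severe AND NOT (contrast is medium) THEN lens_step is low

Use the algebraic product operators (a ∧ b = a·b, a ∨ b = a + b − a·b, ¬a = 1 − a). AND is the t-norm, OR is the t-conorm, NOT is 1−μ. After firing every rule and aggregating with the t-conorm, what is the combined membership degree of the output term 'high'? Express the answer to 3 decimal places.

R1: severe=0.16, far=0.21, high=0.59; AND[a·b] → w = 0.0198
R2: ¬severe=1−0.16=0.84, mid=0.75; AND[a·b] → w = 0.6300
R3: ¬far=1−0.21=0.79, severe=0.16, ¬medium=1−0.61=0.39; AND[a·b] → w = 0.0493
Rules with consequent 'high': {R1, R2} → strengths 0.0198, 0.6300
Aggregate via t-conorm [a + b − a·b]: 0.6373

0.637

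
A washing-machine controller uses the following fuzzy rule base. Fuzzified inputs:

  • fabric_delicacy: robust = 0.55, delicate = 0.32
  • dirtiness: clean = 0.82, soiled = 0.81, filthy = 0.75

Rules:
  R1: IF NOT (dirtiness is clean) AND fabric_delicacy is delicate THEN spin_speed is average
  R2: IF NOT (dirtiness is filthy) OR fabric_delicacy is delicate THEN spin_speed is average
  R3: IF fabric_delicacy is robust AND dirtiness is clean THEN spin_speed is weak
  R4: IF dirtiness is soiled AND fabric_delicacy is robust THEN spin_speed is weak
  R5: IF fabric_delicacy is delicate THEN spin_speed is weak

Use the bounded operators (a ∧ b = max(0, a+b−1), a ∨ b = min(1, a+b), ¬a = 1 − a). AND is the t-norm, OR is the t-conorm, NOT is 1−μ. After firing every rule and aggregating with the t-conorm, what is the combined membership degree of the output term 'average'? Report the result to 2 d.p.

0.57

R1: ¬clean=1−0.82=0.18, delicate=0.32; AND[max(0, a+b−1)] → w = 0.00
R2: ¬filthy=1−0.75=0.25, delicate=0.32; OR[min(1, a+b)] → w = 0.57
R3: robust=0.55, clean=0.82; AND[max(0, a+b−1)] → w = 0.37
R4: soiled=0.81, robust=0.55; AND[max(0, a+b−1)] → w = 0.36
R5: delicate=0.32 → w = 0.32
Rules with consequent 'average': {R1, R2} → strengths 0.00, 0.57
Aggregate via t-conorm [min(1, a+b)]: 0.57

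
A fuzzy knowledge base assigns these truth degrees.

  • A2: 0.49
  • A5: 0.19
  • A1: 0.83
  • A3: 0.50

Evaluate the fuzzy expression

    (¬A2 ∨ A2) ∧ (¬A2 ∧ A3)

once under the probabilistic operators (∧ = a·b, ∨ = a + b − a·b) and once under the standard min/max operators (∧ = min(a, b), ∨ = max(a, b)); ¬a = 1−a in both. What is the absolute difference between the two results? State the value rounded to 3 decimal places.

Under probabilistic:
  ¬A2 = 1 − 0.4900 = 0.5100
  ¬A2 ∨ A2 = a + b − a·b on (0.5100, 0.4900) = 0.7501
  ¬A2 = 1 − 0.4900 = 0.5100
  ¬A2 ∧ A3 = a·b on (0.5100, 0.5000) = 0.2550
  (¬A2 ∨ A2) ∧ (¬A2 ∧ A3) = a·b on (0.7501, 0.2550) = 0.1913
  → value = 0.1913
Under standard min/max:
  ¬A2 = 1 − 0.49 = 0.51
  ¬A2 ∨ A2 = max(a, b) on (0.51, 0.49) = 0.51
  ¬A2 = 1 − 0.49 = 0.51
  ¬A2 ∧ A3 = min(a, b) on (0.51, 0.50) = 0.50
  (¬A2 ∨ A2) ∧ (¬A2 ∧ A3) = min(a, b) on (0.51, 0.50) = 0.50
  → value = 0.5000
|0.1913 − 0.5000| = 0.309

0.309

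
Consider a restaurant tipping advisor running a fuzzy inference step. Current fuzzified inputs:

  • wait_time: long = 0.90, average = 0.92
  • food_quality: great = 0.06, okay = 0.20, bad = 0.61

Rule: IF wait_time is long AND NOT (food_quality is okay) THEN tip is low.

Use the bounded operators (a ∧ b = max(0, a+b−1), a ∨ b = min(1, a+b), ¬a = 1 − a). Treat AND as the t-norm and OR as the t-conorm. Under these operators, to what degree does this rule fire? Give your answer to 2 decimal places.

0.70

firing strength: long=0.90, ¬okay=1−0.20=0.80; AND[max(0, a+b−1)] → w = 0.70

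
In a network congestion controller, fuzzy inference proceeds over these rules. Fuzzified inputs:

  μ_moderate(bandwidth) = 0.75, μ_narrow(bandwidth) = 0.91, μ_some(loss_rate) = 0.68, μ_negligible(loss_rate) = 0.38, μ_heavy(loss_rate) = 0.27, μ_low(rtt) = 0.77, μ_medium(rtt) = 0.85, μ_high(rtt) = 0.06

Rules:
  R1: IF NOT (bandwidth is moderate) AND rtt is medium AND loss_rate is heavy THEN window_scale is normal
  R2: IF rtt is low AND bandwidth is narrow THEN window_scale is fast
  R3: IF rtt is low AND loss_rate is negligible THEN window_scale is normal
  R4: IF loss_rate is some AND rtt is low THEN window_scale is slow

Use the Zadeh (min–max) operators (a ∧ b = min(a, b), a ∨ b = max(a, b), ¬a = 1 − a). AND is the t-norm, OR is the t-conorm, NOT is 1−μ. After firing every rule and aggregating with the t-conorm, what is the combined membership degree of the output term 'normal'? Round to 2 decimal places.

R1: ¬moderate=1−0.75=0.25, medium=0.85, heavy=0.27; AND[min(a, b)] → w = 0.25
R2: low=0.77, narrow=0.91; AND[min(a, b)] → w = 0.77
R3: low=0.77, negligible=0.38; AND[min(a, b)] → w = 0.38
R4: some=0.68, low=0.77; AND[min(a, b)] → w = 0.68
Rules with consequent 'normal': {R1, R3} → strengths 0.25, 0.38
Aggregate via t-conorm [max(a, b)]: 0.38

0.38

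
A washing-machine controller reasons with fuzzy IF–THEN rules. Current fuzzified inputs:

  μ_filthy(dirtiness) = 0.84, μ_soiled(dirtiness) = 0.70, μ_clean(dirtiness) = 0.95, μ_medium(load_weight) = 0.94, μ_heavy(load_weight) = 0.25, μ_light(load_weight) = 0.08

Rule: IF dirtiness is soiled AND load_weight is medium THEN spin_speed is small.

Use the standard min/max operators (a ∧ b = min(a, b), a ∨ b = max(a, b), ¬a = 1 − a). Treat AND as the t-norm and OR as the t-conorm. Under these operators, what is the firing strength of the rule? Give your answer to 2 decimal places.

0.70

firing strength: soiled=0.70, medium=0.94; AND[min(a, b)] → w = 0.70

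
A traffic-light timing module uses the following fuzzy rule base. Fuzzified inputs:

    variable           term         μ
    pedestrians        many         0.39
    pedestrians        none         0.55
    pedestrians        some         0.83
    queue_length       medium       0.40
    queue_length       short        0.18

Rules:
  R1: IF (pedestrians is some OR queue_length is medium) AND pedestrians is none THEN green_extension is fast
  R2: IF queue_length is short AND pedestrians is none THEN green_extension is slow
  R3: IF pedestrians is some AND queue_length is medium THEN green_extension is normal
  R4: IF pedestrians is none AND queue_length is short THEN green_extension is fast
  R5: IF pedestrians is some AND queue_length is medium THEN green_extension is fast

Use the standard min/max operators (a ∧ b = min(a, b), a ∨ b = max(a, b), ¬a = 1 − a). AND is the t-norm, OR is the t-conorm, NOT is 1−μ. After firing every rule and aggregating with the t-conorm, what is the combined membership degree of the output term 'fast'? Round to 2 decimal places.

0.55

R1: (some=0.83 OR medium=0.40) = 0.83; AND[min(a, b)] with none=0.55 → w = 0.55
R2: short=0.18, none=0.55; AND[min(a, b)] → w = 0.18
R3: some=0.83, medium=0.40; AND[min(a, b)] → w = 0.40
R4: none=0.55, short=0.18; AND[min(a, b)] → w = 0.18
R5: some=0.83, medium=0.40; AND[min(a, b)] → w = 0.40
Rules with consequent 'fast': {R1, R4, R5} → strengths 0.55, 0.18, 0.40
Aggregate via t-conorm [max(a, b)]: 0.55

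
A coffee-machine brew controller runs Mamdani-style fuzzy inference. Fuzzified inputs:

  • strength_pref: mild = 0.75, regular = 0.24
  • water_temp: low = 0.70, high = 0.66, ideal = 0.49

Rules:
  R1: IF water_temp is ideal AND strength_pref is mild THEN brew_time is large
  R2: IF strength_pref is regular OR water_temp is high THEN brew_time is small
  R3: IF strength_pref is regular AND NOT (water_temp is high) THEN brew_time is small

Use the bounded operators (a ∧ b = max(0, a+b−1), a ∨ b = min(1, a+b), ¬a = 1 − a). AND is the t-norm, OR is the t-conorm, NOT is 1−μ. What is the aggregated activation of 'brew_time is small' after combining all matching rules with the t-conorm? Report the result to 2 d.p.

0.90

R1: ideal=0.49, mild=0.75; AND[max(0, a+b−1)] → w = 0.24
R2: regular=0.24, high=0.66; OR[min(1, a+b)] → w = 0.90
R3: regular=0.24, ¬high=1−0.66=0.34; AND[max(0, a+b−1)] → w = 0.00
Rules with consequent 'small': {R2, R3} → strengths 0.90, 0.00
Aggregate via t-conorm [min(1, a+b)]: 0.90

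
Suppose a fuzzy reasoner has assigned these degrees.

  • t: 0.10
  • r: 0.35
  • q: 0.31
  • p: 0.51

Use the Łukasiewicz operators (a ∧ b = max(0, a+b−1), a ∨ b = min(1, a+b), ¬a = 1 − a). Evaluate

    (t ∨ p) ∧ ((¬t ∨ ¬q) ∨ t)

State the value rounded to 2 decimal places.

0.61

t ∨ p = min(1, a+b) on (0.10, 0.51) = 0.61
¬t = 1 − 0.10 = 0.90
¬q = 1 − 0.31 = 0.69
¬t ∨ ¬q = min(1, a+b) on (0.90, 0.69) = 1.00
(¬t ∨ ¬q) ∨ t = min(1, a+b) on (1.00, 0.10) = 1.00
(t ∨ p) ∧ ((¬t ∨ ¬q) ∨ t) = max(0, a+b−1) on (0.61, 1.00) = 0.61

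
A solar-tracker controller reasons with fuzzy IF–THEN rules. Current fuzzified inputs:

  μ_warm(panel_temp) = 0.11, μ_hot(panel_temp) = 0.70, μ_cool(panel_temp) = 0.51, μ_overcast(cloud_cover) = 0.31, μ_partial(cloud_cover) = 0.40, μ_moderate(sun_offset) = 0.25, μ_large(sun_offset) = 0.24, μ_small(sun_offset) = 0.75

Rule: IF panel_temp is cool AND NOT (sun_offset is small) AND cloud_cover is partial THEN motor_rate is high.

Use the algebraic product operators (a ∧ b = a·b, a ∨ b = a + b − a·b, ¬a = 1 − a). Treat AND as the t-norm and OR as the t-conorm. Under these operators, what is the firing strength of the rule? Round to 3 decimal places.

0.051

firing strength: cool=0.51, ¬small=1−0.75=0.25, partial=0.40; AND[a·b] → w = 0.0510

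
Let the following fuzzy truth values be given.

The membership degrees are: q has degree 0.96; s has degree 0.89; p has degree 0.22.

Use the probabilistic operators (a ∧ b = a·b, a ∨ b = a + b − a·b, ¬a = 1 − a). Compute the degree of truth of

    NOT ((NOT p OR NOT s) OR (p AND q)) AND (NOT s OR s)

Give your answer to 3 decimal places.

NOT p = 1 − 0.2200 = 0.7800
NOT s = 1 − 0.8900 = 0.1100
NOT p OR NOT s = a + b − a·b on (0.7800, 0.1100) = 0.8042
p AND q = a·b on (0.2200, 0.9600) = 0.2112
(NOT p OR NOT s) OR (p AND q) = a + b − a·b on (0.8042, 0.2112) = 0.8456
NOT ((NOT p OR NOT s) OR (p AND q)) = 1 − 0.8456 = 0.1544
NOT s = 1 − 0.8900 = 0.1100
NOT s OR s = a + b − a·b on (0.1100, 0.8900) = 0.9021
NOT ((NOT p OR NOT s) OR (p AND q)) AND (NOT s OR s) = a·b on (0.1544, 0.9021) = 0.1393

0.139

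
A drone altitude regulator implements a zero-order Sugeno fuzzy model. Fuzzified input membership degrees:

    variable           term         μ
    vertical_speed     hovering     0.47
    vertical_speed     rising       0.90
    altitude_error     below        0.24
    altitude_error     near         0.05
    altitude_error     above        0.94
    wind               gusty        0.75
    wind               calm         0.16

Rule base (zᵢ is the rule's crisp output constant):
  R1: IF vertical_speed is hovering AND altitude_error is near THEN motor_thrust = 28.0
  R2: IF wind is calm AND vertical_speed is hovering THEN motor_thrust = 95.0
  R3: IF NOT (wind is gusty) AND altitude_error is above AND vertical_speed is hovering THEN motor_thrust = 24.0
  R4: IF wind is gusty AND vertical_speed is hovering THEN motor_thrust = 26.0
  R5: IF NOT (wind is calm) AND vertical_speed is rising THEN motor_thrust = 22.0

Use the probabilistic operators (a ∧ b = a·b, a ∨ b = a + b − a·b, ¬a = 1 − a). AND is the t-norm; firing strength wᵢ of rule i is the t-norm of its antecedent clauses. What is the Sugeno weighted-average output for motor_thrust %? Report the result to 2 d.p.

R1 (z=28.0): hovering=0.47, near=0.05; AND[a·b] → w = 0.0235
R2 (z=95.0): calm=0.16, hovering=0.47; AND[a·b] → w = 0.0752
R3 (z=24.0): ¬gusty=1−0.75=0.25, above=0.94, hovering=0.47; AND[a·b] → w = 0.1104
R4 (z=26.0): gusty=0.75, hovering=0.47; AND[a·b] → w = 0.3525
R5 (z=22.0): ¬calm=1−0.16=0.84, rising=0.90; AND[a·b] → w = 0.7560
Weighted average = (0.0235·28.0 + 0.0752·95.0 + 0.1104·24.0 + 0.3525·26.0 + 0.7560·22.0) / (0.0235 + 0.0752 + 0.1104 + 0.3525 + 0.7560)
  = 36.2498 / 1.3176 = 27.51

27.51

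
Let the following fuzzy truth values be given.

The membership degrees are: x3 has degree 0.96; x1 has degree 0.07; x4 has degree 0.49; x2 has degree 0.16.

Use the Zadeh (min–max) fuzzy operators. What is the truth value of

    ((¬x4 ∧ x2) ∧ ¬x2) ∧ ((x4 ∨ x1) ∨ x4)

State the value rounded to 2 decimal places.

0.16

¬x4 = 1 − 0.49 = 0.51
¬x4 ∧ x2 = min(a, b) on (0.51, 0.16) = 0.16
¬x2 = 1 − 0.16 = 0.84
(¬x4 ∧ x2) ∧ ¬x2 = min(a, b) on (0.16, 0.84) = 0.16
x4 ∨ x1 = max(a, b) on (0.49, 0.07) = 0.49
(x4 ∨ x1) ∨ x4 = max(a, b) on (0.49, 0.49) = 0.49
((¬x4 ∧ x2) ∧ ¬x2) ∧ ((x4 ∨ x1) ∨ x4) = min(a, b) on (0.16, 0.49) = 0.16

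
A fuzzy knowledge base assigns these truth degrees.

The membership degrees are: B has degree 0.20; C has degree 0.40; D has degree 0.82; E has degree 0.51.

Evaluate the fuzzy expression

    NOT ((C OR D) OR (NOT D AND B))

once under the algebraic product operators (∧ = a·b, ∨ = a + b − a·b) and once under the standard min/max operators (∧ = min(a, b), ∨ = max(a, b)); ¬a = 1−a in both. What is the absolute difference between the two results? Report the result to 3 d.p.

0.076

Under algebraic product:
  C OR D = a + b − a·b on (0.4000, 0.8200) = 0.8920
  NOT D = 1 − 0.8200 = 0.1800
  NOT D AND B = a·b on (0.1800, 0.2000) = 0.0360
  (C OR D) OR (NOT D AND B) = a + b − a·b on (0.8920, 0.0360) = 0.8959
  NOT ((C OR D) OR (NOT D AND B)) = 1 − 0.8959 = 0.1041
  → value = 0.1041
Under standard min/max:
  C OR D = max(a, b) on (0.40, 0.82) = 0.82
  NOT D = 1 − 0.82 = 0.18
  NOT D AND B = min(a, b) on (0.18, 0.20) = 0.18
  (C OR D) OR (NOT D AND B) = max(a, b) on (0.82, 0.18) = 0.82
  NOT ((C OR D) OR (NOT D AND B)) = 1 − 0.82 = 0.18
  → value = 0.1800
|0.1041 − 0.1800| = 0.076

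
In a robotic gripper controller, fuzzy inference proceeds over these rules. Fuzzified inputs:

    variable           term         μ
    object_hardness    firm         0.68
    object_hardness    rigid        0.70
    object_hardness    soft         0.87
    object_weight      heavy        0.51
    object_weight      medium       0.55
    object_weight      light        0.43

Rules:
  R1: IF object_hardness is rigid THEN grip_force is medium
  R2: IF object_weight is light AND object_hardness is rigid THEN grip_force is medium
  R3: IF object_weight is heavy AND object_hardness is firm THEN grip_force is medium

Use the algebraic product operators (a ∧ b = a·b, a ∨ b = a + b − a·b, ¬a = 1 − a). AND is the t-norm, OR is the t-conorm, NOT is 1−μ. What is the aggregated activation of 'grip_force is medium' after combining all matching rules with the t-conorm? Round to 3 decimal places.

R1: rigid=0.70 → w = 0.7000
R2: light=0.43, rigid=0.70; AND[a·b] → w = 0.3010
R3: heavy=0.51, firm=0.68; AND[a·b] → w = 0.3468
Rules with consequent 'medium': {R1, R2, R3} → strengths 0.7000, 0.3010, 0.3468
Aggregate via t-conorm [a + b − a·b]: 0.8630

0.863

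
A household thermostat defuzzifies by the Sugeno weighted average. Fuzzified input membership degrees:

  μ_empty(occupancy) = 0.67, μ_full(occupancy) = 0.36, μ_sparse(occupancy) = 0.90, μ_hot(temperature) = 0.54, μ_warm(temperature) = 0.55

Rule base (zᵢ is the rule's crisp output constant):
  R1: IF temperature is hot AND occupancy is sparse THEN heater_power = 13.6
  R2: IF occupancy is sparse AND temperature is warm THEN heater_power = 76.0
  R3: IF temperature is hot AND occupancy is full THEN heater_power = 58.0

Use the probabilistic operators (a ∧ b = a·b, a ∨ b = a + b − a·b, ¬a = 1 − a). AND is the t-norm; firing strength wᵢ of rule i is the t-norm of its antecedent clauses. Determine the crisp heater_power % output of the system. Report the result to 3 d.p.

47.222

R1 (z=13.6): hot=0.54, sparse=0.90; AND[a·b] → w = 0.4860
R2 (z=76.0): sparse=0.90, warm=0.55; AND[a·b] → w = 0.4950
R3 (z=58.0): hot=0.54, full=0.36; AND[a·b] → w = 0.1944
Weighted average = (0.4860·13.6 + 0.4950·76.0 + 0.1944·58.0) / (0.4860 + 0.4950 + 0.1944)
  = 55.5048 / 1.1754 = 47.222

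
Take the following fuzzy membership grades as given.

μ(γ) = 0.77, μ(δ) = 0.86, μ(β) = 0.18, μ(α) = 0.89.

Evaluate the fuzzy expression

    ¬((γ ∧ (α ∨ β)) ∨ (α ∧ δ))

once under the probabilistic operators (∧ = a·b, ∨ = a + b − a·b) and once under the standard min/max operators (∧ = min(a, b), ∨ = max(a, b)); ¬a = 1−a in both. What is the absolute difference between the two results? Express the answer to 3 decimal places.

Under probabilistic:
  α ∨ β = a + b − a·b on (0.8900, 0.1800) = 0.9098
  γ ∧ (α ∨ β) = a·b on (0.7700, 0.9098) = 0.7005
  α ∧ δ = a·b on (0.8900, 0.8600) = 0.7654
  (γ ∧ (α ∨ β)) ∨ (α ∧ δ) = a + b − a·b on (0.7005, 0.7654) = 0.9297
  ¬((γ ∧ (α ∨ β)) ∨ (α ∧ δ)) = 1 − 0.9297 = 0.0703
  → value = 0.0703
Under standard min/max:
  α ∨ β = max(a, b) on (0.89, 0.18) = 0.89
  γ ∧ (α ∨ β) = min(a, b) on (0.77, 0.89) = 0.77
  α ∧ δ = min(a, b) on (0.89, 0.86) = 0.86
  (γ ∧ (α ∨ β)) ∨ (α ∧ δ) = max(a, b) on (0.77, 0.86) = 0.86
  ¬((γ ∧ (α ∨ β)) ∨ (α ∧ δ)) = 1 − 0.86 = 0.14
  → value = 0.1400
|0.0703 − 0.1400| = 0.070

0.070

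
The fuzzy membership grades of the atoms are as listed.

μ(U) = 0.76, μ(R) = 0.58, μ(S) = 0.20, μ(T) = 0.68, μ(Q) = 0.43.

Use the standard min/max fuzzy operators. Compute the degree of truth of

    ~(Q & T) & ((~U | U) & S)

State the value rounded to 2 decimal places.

0.20

Q & T = min(a, b) on (0.43, 0.68) = 0.43
~(Q & T) = 1 − 0.43 = 0.57
~U = 1 − 0.76 = 0.24
~U | U = max(a, b) on (0.24, 0.76) = 0.76
(~U | U) & S = min(a, b) on (0.76, 0.20) = 0.20
~(Q & T) & ((~U | U) & S) = min(a, b) on (0.57, 0.20) = 0.20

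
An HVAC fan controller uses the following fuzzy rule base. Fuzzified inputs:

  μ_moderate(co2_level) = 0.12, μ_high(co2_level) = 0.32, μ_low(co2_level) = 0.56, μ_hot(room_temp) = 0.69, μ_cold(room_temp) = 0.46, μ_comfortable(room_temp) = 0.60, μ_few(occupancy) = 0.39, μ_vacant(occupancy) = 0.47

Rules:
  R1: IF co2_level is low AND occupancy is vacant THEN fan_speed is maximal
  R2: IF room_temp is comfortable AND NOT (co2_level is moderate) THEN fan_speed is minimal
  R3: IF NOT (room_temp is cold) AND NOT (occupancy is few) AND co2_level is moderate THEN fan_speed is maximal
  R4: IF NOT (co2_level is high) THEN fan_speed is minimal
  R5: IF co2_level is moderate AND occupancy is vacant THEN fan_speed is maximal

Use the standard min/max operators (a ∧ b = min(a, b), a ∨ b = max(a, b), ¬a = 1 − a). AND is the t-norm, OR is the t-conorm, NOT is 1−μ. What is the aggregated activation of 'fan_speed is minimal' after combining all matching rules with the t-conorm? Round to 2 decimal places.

R1: low=0.56, vacant=0.47; AND[min(a, b)] → w = 0.47
R2: comfortable=0.60, ¬moderate=1−0.12=0.88; AND[min(a, b)] → w = 0.60
R3: ¬cold=1−0.46=0.54, ¬few=1−0.39=0.61, moderate=0.12; AND[min(a, b)] → w = 0.12
R4: ¬high=1−0.32=0.68 → w = 0.68
R5: moderate=0.12, vacant=0.47; AND[min(a, b)] → w = 0.12
Rules with consequent 'minimal': {R2, R4} → strengths 0.60, 0.68
Aggregate via t-conorm [max(a, b)]: 0.68

0.68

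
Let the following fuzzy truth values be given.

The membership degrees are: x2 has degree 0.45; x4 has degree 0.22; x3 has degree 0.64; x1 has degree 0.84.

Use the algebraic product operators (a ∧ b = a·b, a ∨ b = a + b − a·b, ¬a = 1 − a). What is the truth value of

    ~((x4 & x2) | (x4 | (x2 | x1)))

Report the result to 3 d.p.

0.062

x4 & x2 = a·b on (0.2200, 0.4500) = 0.0990
x2 | x1 = a + b − a·b on (0.4500, 0.8400) = 0.9120
x4 | (x2 | x1) = a + b − a·b on (0.2200, 0.9120) = 0.9314
(x4 & x2) | (x4 | (x2 | x1)) = a + b − a·b on (0.0990, 0.9314) = 0.9382
~((x4 & x2) | (x4 | (x2 | x1))) = 1 − 0.9382 = 0.0618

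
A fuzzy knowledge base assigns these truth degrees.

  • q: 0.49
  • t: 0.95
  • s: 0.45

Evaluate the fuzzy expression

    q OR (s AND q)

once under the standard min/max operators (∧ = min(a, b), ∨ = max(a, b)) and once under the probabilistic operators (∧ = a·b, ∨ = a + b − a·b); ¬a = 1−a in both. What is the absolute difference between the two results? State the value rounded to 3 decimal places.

0.112

Under standard min/max:
  s AND q = min(a, b) on (0.45, 0.49) = 0.45
  q OR (s AND q) = max(a, b) on (0.49, 0.45) = 0.49
  → value = 0.4900
Under probabilistic:
  s AND q = a·b on (0.4500, 0.4900) = 0.2205
  q OR (s AND q) = a + b − a·b on (0.4900, 0.2205) = 0.6025
  → value = 0.6025
|0.4900 − 0.6025| = 0.112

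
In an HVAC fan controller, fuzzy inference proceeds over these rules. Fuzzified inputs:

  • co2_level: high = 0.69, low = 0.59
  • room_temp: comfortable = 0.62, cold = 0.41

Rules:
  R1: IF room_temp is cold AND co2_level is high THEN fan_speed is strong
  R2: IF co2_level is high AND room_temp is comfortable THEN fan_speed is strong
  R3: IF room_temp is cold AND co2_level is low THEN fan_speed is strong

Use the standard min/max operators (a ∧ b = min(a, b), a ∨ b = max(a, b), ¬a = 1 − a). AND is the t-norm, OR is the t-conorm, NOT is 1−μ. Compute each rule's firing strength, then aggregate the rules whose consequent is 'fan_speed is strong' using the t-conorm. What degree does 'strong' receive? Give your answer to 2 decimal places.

0.62

R1: cold=0.41, high=0.69; AND[min(a, b)] → w = 0.41
R2: high=0.69, comfortable=0.62; AND[min(a, b)] → w = 0.62
R3: cold=0.41, low=0.59; AND[min(a, b)] → w = 0.41
Rules with consequent 'strong': {R1, R2, R3} → strengths 0.41, 0.62, 0.41
Aggregate via t-conorm [max(a, b)]: 0.62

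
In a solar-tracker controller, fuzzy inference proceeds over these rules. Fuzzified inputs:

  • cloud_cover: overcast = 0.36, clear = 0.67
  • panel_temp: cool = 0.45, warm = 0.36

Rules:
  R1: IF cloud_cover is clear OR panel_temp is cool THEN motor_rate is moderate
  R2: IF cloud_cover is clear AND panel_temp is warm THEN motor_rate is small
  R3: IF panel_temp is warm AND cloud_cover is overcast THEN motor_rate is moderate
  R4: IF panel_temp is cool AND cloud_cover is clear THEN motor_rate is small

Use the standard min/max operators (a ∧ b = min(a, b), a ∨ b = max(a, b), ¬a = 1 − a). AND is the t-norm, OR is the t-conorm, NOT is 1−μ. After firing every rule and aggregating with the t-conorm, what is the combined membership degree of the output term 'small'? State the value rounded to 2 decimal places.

0.45

R1: clear=0.67, cool=0.45; OR[max(a, b)] → w = 0.67
R2: clear=0.67, warm=0.36; AND[min(a, b)] → w = 0.36
R3: warm=0.36, overcast=0.36; AND[min(a, b)] → w = 0.36
R4: cool=0.45, clear=0.67; AND[min(a, b)] → w = 0.45
Rules with consequent 'small': {R2, R4} → strengths 0.36, 0.45
Aggregate via t-conorm [max(a, b)]: 0.45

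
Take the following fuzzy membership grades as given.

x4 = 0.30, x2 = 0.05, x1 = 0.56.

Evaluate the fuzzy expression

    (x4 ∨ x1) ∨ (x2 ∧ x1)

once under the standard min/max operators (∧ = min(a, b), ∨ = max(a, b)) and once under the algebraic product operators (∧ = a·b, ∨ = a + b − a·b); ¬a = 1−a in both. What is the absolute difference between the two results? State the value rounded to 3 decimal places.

Under standard min/max:
  x4 ∨ x1 = max(a, b) on (0.30, 0.56) = 0.56
  x2 ∧ x1 = min(a, b) on (0.05, 0.56) = 0.05
  (x4 ∨ x1) ∨ (x2 ∧ x1) = max(a, b) on (0.56, 0.05) = 0.56
  → value = 0.5600
Under algebraic product:
  x4 ∨ x1 = a + b − a·b on (0.3000, 0.5600) = 0.6920
  x2 ∧ x1 = a·b on (0.0500, 0.5600) = 0.0280
  (x4 ∨ x1) ∨ (x2 ∧ x1) = a + b − a·b on (0.6920, 0.0280) = 0.7006
  → value = 0.7006
|0.5600 − 0.7006| = 0.141

0.141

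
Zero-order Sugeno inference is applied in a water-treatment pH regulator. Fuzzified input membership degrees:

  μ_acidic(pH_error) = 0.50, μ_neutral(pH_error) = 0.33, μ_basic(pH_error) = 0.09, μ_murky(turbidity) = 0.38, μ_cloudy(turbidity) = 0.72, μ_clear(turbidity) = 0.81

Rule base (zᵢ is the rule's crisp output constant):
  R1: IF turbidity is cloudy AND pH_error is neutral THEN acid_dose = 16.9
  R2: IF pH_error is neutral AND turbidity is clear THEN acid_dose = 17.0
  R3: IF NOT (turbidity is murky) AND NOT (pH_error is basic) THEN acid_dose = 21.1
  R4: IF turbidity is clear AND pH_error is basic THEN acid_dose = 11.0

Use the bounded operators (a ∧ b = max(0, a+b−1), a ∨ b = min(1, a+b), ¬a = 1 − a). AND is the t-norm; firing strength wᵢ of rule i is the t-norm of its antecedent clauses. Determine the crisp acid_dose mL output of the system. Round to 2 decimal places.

20.01

R1 (z=16.9): cloudy=0.72, neutral=0.33; AND[max(0, a+b−1)] → w = 0.05
R2 (z=17.0): neutral=0.33, clear=0.81; AND[max(0, a+b−1)] → w = 0.14
R3 (z=21.1): ¬murky=1−0.38=0.62, ¬basic=1−0.09=0.91; AND[max(0, a+b−1)] → w = 0.53
R4 (z=11.0): clear=0.81, basic=0.09; AND[max(0, a+b−1)] → w = 0.00
Weighted average = (0.05·16.9 + 0.14·17.0 + 0.53·21.1 + 0.00·11.0) / (0.05 + 0.14 + 0.53 + 0.00)
  = 14.4080 / 0.7200 = 20.01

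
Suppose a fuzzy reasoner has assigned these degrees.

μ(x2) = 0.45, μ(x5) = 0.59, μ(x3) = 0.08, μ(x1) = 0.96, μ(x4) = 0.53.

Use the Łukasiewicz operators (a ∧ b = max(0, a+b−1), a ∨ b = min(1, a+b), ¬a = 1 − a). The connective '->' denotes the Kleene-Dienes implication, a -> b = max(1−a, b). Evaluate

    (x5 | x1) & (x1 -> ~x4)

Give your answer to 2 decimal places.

x5 | x1 = min(1, a+b) on (0.59, 0.96) = 1.00
~x4 = 1 − 0.53 = 0.47
x1 -> ~x4  [Kleene-Dienes: max(1−a, b)] with a=0.96, b=0.47 → 0.47
(x5 | x1) & (x1 -> ~x4) = max(0, a+b−1) on (1.00, 0.47) = 0.47

0.47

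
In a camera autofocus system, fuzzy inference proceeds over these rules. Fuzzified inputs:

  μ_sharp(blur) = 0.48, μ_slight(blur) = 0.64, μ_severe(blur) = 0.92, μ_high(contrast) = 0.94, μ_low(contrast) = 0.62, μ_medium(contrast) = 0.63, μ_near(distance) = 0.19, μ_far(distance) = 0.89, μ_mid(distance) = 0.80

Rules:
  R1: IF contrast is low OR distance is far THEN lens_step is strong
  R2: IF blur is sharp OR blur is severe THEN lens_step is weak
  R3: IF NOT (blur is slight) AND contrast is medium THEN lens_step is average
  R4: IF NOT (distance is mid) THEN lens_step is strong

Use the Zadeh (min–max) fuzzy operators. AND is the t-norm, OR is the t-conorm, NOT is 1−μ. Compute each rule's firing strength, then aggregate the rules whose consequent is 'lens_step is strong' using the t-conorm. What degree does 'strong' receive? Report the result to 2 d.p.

R1: low=0.62, far=0.89; OR[max(a, b)] → w = 0.89
R2: sharp=0.48, severe=0.92; OR[max(a, b)] → w = 0.92
R3: ¬slight=1−0.64=0.36, medium=0.63; AND[min(a, b)] → w = 0.36
R4: ¬mid=1−0.80=0.20 → w = 0.20
Rules with consequent 'strong': {R1, R4} → strengths 0.89, 0.20
Aggregate via t-conorm [max(a, b)]: 0.89

0.89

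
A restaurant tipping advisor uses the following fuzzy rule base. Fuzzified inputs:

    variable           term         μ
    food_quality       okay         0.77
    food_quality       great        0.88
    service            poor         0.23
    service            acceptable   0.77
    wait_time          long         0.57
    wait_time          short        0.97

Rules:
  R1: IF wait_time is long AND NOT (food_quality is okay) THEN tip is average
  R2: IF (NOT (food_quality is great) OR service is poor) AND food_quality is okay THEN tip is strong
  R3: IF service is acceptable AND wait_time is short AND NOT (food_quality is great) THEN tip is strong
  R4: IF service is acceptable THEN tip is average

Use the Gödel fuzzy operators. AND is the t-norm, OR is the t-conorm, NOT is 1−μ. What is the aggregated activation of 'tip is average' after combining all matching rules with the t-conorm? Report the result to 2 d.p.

R1: long=0.57, ¬okay=1−0.77=0.23; AND[min(a, b)] → w = 0.23
R2: (¬great=1−0.88=0.12 OR poor=0.23) = 0.23; AND[min(a, b)] with okay=0.77 → w = 0.23
R3: acceptable=0.77, short=0.97, ¬great=1−0.88=0.12; AND[min(a, b)] → w = 0.12
R4: acceptable=0.77 → w = 0.77
Rules with consequent 'average': {R1, R4} → strengths 0.23, 0.77
Aggregate via t-conorm [max(a, b)]: 0.77

0.77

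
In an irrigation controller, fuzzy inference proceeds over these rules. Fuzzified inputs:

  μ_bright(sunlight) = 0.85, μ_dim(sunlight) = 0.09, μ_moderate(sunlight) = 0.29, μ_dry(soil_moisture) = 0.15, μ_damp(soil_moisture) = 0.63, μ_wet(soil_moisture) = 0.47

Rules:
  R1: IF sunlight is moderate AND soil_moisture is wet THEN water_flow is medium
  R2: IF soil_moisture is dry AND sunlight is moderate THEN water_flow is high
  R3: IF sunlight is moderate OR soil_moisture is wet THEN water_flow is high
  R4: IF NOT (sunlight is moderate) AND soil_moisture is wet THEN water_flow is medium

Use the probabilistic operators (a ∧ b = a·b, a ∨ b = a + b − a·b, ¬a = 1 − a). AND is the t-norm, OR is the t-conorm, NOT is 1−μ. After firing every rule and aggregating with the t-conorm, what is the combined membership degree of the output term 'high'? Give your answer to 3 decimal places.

R1: moderate=0.29, wet=0.47; AND[a·b] → w = 0.1363
R2: dry=0.15, moderate=0.29; AND[a·b] → w = 0.0435
R3: moderate=0.29, wet=0.47; OR[a + b − a·b] → w = 0.6237
R4: ¬moderate=1−0.29=0.71, wet=0.47; AND[a·b] → w = 0.3337
Rules with consequent 'high': {R2, R3} → strengths 0.0435, 0.6237
Aggregate via t-conorm [a + b − a·b]: 0.6401

0.640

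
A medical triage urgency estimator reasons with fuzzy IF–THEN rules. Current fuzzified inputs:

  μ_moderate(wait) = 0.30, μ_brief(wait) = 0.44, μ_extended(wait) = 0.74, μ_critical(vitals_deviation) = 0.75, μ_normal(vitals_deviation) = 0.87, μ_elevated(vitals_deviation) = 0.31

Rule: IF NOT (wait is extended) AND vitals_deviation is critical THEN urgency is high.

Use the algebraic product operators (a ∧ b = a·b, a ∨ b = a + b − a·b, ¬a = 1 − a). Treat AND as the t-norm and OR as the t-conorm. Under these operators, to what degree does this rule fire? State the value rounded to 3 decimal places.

firing strength: ¬extended=1−0.74=0.26, critical=0.75; AND[a·b] → w = 0.1950

0.195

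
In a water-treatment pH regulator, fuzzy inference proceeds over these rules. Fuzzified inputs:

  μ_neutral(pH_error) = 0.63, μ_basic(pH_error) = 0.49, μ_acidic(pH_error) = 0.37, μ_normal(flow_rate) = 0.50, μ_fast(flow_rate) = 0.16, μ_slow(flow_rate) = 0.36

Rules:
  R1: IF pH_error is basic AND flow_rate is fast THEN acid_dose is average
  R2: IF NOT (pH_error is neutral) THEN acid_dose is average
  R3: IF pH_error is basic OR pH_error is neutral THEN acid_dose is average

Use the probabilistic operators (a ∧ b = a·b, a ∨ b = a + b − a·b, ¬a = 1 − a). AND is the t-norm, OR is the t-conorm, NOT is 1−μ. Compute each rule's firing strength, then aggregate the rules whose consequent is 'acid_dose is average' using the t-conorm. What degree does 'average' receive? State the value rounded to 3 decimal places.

0.890

R1: basic=0.49, fast=0.16; AND[a·b] → w = 0.0784
R2: ¬neutral=1−0.63=0.37 → w = 0.3700
R3: basic=0.49, neutral=0.63; OR[a + b − a·b] → w = 0.8113
Rules with consequent 'average': {R1, R2, R3} → strengths 0.0784, 0.3700, 0.8113
Aggregate via t-conorm [a + b − a·b]: 0.8904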